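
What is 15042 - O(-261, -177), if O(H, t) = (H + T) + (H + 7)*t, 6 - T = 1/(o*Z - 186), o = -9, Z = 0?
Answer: -5516947/186 ≈ -29661.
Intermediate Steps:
T = 1117/186 (T = 6 - 1/(-9*0 - 186) = 6 - 1/(0 - 186) = 6 - 1/(-186) = 6 - 1*(-1/186) = 6 + 1/186 = 1117/186 ≈ 6.0054)
O(H, t) = 1117/186 + H + t*(7 + H) (O(H, t) = (H + 1117/186) + (H + 7)*t = (1117/186 + H) + (7 + H)*t = (1117/186 + H) + t*(7 + H) = 1117/186 + H + t*(7 + H))
15042 - O(-261, -177) = 15042 - (1117/186 - 261 + 7*(-177) - 261*(-177)) = 15042 - (1117/186 - 261 - 1239 + 46197) = 15042 - 1*8314759/186 = 15042 - 8314759/186 = -5516947/186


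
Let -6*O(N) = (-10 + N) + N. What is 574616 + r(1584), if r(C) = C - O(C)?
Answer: 1730179/3 ≈ 5.7673e+5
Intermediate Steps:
O(N) = 5/3 - N/3 (O(N) = -((-10 + N) + N)/6 = -(-10 + 2*N)/6 = 5/3 - N/3)
r(C) = -5/3 + 4*C/3 (r(C) = C - (5/3 - C/3) = C + (-5/3 + C/3) = -5/3 + 4*C/3)
574616 + r(1584) = 574616 + (-5/3 + (4/3)*1584) = 574616 + (-5/3 + 2112) = 574616 + 6331/3 = 1730179/3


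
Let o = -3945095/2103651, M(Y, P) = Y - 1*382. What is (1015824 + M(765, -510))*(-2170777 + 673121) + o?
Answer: -291055130332731517/191241 ≈ -1.5219e+12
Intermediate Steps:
M(Y, P) = -382 + Y (M(Y, P) = Y - 382 = -382 + Y)
o = -358645/191241 (o = -3945095*1/2103651 = -358645/191241 ≈ -1.8754)
(1015824 + M(765, -510))*(-2170777 + 673121) + o = (1015824 + (-382 + 765))*(-2170777 + 673121) - 358645/191241 = (1015824 + 383)*(-1497656) - 358645/191241 = 1016207*(-1497656) - 358645/191241 = -1521928510792 - 358645/191241 = -291055130332731517/191241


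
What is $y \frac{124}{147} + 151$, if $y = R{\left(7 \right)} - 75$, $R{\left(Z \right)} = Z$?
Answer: $\frac{13765}{147} \approx 93.639$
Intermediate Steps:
$y = -68$ ($y = 7 - 75 = -68$)
$y \frac{124}{147} + 151 = - 68 \cdot \frac{124}{147} + 151 = - 68 \cdot 124 \cdot \frac{1}{147} + 151 = \left(-68\right) \frac{124}{147} + 151 = - \frac{8432}{147} + 151 = \frac{13765}{147}$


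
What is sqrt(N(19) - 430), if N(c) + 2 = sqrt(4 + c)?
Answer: sqrt(-432 + sqrt(23)) ≈ 20.669*I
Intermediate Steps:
N(c) = -2 + sqrt(4 + c)
sqrt(N(19) - 430) = sqrt((-2 + sqrt(4 + 19)) - 430) = sqrt((-2 + sqrt(23)) - 430) = sqrt(-432 + sqrt(23))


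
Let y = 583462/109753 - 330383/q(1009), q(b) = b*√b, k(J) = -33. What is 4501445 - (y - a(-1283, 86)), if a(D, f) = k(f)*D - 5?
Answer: 498692793125/109753 + 330383*√1009/1018081 ≈ 4.5438e+6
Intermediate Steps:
q(b) = b^(3/2)
y = 583462/109753 - 330383*√1009/1018081 ≈ -4.9920
a(D, f) = -5 - 33*D (a(D, f) = -33*D - 5 = -5 - 33*D)
4501445 - (y - a(-1283, 86)) = 4501445 - ((583462/109753 - 330383*√1009/1018081) - (-5 - 33*(-1283))) = 4501445 - ((583462/109753 - 330383*√1009/1018081) - (-5 + 42339)) = 4501445 - ((583462/109753 - 330383*√1009/1018081) - 1*42334) = 4501445 - ((583462/109753 - 330383*√1009/1018081) - 42334) = 4501445 - (-4645700040/109753 - 330383*√1009/1018081) = 4501445 + (4645700040/109753 + 330383*√1009/1018081) = 498692793125/109753 + 330383*√1009/1018081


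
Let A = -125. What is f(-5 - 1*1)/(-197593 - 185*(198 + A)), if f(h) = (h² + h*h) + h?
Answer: -11/35183 ≈ -0.00031265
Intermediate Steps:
f(h) = h + 2*h² (f(h) = (h² + h²) + h = 2*h² + h = h + 2*h²)
f(-5 - 1*1)/(-197593 - 185*(198 + A)) = ((-5 - 1*1)*(1 + 2*(-5 - 1*1)))/(-197593 - 185*(198 - 125)) = ((-5 - 1)*(1 + 2*(-5 - 1)))/(-197593 - 185*73) = (-6*(1 + 2*(-6)))/(-197593 - 13505) = (-6*(1 - 12))/(-211098) = -(-1)*(-11)/35183 = -1/211098*66 = -11/35183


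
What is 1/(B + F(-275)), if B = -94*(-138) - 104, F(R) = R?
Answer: 1/12593 ≈ 7.9409e-5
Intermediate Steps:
B = 12868 (B = 12972 - 104 = 12868)
1/(B + F(-275)) = 1/(12868 - 275) = 1/12593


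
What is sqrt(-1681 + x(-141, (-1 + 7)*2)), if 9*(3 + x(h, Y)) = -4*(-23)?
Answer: 2*I*sqrt(3766)/3 ≈ 40.912*I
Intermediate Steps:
x(h, Y) = 65/9 (x(h, Y) = -3 + (-4*(-23))/9 = -3 + (1/9)*92 = -3 + 92/9 = 65/9)
sqrt(-1681 + x(-141, (-1 + 7)*2)) = sqrt(-1681 + 65/9) = sqrt(-15064/9) = 2*I*sqrt(3766)/3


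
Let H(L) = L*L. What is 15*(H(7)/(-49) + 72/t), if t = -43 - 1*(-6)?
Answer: -1635/37 ≈ -44.189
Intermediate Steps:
H(L) = L²
t = -37 (t = -43 + 6 = -37)
15*(H(7)/(-49) + 72/t) = 15*(7²/(-49) + 72/(-37)) = 15*(49*(-1/49) + 72*(-1/37)) = 15*(-1 - 72/37) = 15*(-109/37) = -1635/37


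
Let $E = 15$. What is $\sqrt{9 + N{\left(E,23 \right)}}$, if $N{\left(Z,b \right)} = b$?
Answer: $4 \sqrt{2} \approx 5.6569$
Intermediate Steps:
$\sqrt{9 + N{\left(E,23 \right)}} = \sqrt{9 + 23} = \sqrt{32} = 4 \sqrt{2}$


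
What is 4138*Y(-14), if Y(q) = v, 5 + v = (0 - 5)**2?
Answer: 82760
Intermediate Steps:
v = 20 (v = -5 + (0 - 5)**2 = -5 + (-5)**2 = -5 + 25 = 20)
Y(q) = 20
4138*Y(-14) = 4138*20 = 82760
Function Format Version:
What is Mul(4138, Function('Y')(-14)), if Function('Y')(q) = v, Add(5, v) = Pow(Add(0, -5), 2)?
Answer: 82760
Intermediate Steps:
v = 20 (v = Add(-5, Pow(Add(0, -5), 2)) = Add(-5, Pow(-5, 2)) = Add(-5, 25) = 20)
Function('Y')(q) = 20
Mul(4138, Function('Y')(-14)) = Mul(4138, 20) = 82760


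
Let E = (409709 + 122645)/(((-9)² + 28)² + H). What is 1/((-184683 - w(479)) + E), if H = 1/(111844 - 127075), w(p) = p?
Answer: -90479755/16749358253423 ≈ -5.4020e-6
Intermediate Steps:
H = -1/15231 (H = 1/(-15231) = -1/15231 ≈ -6.5656e-5)
E = 4054141887/90479755 (E = (409709 + 122645)/(((-9)² + 28)² - 1/15231) = 532354/((81 + 28)² - 1/15231) = 532354/(109² - 1/15231) = 532354/(11881 - 1/15231) = 532354/(180959510/15231) = 532354*(15231/180959510) = 4054141887/90479755 ≈ 44.807)
1/((-184683 - w(479)) + E) = 1/((-184683 - 1*479) + 4054141887/90479755) = 1/((-184683 - 479) + 4054141887/90479755) = 1/(-185162 + 4054141887/90479755) = 1/(-16749358253423/90479755) = -90479755/16749358253423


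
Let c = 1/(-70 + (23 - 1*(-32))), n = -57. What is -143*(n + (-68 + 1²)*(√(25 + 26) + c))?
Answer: 112684/15 + 9581*√51 ≈ 75934.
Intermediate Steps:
c = -1/15 (c = 1/(-70 + (23 + 32)) = 1/(-70 + 55) = 1/(-15) = -1/15 ≈ -0.066667)
-143*(n + (-68 + 1²)*(√(25 + 26) + c)) = -143*(-57 + (-68 + 1²)*(√(25 + 26) - 1/15)) = -143*(-57 + (-68 + 1)*(√51 - 1/15)) = -143*(-57 - 67*(-1/15 + √51)) = -143*(-57 + (67/15 - 67*√51)) = -143*(-788/15 - 67*√51) = 112684/15 + 9581*√51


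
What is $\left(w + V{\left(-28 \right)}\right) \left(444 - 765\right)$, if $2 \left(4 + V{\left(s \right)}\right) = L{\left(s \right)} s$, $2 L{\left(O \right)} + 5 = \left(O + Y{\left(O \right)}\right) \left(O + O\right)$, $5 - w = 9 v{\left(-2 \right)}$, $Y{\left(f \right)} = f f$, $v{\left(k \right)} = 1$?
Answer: $-95137659$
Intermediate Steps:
$Y{\left(f \right)} = f^{2}$
$w = -4$ ($w = 5 - 9 \cdot 1 = 5 - 9 = -4$)
$L{\left(O \right)} = - \frac{5}{2} + O \left(O + O^{2}\right)$ ($L{\left(O \right)} = - \frac{5}{2} + \frac{\left(O + O^{2}\right) \left(O + O\right)}{2} = - \frac{5}{2} + \frac{\left(O + O^{2}\right) 2 O}{2} = - \frac{5}{2} + \frac{2 O \left(O + O^{2}\right)}{2} = - \frac{5}{2} + O \left(O + O^{2}\right)$)
$V{\left(s \right)} = -4 + \frac{s \left(- \frac{5}{2} + s^{2} + s^{3}\right)}{2}$ ($V{\left(s \right)} = -4 + \frac{\left(- \frac{5}{2} + s^{2} + s^{3}\right) s}{2} = -4 + \frac{s \left(- \frac{5}{2} + s^{2} + s^{3}\right)}{2}$)
$\left(w + V{\left(-28 \right)}\right) \left(444 - 765\right) = \left(-4 - \left(4 + 7 \left(-5 + 2 \left(-28\right)^{2} + 2 \left(-28\right)^{3}\right)\right)\right) \left(444 - 765\right) = \left(-4 - \left(4 + 7 \left(-5 + 2 \cdot 784 + 2 \left(-21952\right)\right)\right)\right) \left(-321\right) = \left(-4 - \left(4 + 7 \left(-5 + 1568 - 43904\right)\right)\right) \left(-321\right) = \left(-4 - \left(4 + 7 \left(-42341\right)\right)\right) \left(-321\right) = \left(-4 + \left(-4 + 296387\right)\right) \left(-321\right) = \left(-4 + 296383\right) \left(-321\right) = 296379 \left(-321\right) = -95137659$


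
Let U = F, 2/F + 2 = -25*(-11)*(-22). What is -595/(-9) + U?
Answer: 1800461/27234 ≈ 66.111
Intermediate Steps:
F = -1/3026 (F = 2/(-2 - 25*(-11)*(-22)) = 2/(-2 + 275*(-22)) = 2/(-2 - 6050) = 2/(-6052) = 2*(-1/6052) = -1/3026 ≈ -0.00033047)
U = -1/3026 ≈ -0.00033047
-595/(-9) + U = -595/(-9) - 1/3026 = -595*(-1)/9 - 1/3026 = -119*(-5/9) - 1/3026 = 595/9 - 1/3026 = 1800461/27234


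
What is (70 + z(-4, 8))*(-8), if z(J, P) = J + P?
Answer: -592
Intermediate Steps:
(70 + z(-4, 8))*(-8) = (70 + (-4 + 8))*(-8) = (70 + 4)*(-8) = 74*(-8) = -592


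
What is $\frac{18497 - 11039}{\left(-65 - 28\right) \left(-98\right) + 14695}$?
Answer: $\frac{7458}{23809} \approx 0.31324$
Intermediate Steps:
$\frac{18497 - 11039}{\left(-65 - 28\right) \left(-98\right) + 14695} = \frac{7458}{\left(-93\right) \left(-98\right) + 14695} = \frac{7458}{9114 + 14695} = \frac{7458}{23809}$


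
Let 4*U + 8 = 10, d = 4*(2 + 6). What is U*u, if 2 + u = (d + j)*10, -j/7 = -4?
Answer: 299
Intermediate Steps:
j = 28 (j = -7*(-4) = 28)
d = 32 (d = 4*8 = 32)
u = 598 (u = -2 + (32 + 28)*10 = -2 + 60*10 = -2 + 600 = 598)
U = 1/2 (U = -2 + (1/4)*10 = -2 + 5/2 = 1/2 ≈ 0.50000)
U*u = (1/2)*598 = 299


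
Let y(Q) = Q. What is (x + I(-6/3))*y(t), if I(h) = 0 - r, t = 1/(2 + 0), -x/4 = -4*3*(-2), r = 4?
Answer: -50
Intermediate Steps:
x = -96 (x = -4*(-4*3)*(-2) = -(-48)*(-2) = -4*24 = -96)
t = ½ (t = 1/2 = ½ ≈ 0.50000)
I(h) = -4 (I(h) = 0 - 1*4 = 0 - 4 = -4)
(x + I(-6/3))*y(t) = (-96 - 4)*(½) = -100*½ = -50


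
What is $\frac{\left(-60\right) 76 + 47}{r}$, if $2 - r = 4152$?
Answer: $\frac{4513}{4150} \approx 1.0875$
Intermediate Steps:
$r = -4150$ ($r = 2 - 4152 = -4150$)
$\frac{\left(-60\right) 76 + 47}{r} = \frac{\left(-60\right) 76 + 47}{-4150} = \left(-4560 + 47\right) \left(- \frac{1}{4150}\right) = \left(-4513\right) \left(- \frac{1}{4150}\right) = \frac{4513}{4150}$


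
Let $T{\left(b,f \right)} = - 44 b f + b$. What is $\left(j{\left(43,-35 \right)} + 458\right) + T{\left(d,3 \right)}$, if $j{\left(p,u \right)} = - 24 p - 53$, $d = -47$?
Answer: $5530$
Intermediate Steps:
$j{\left(p,u \right)} = -53 - 24 p$
$T{\left(b,f \right)} = b - 44 b f$ ($T{\left(b,f \right)} = - 44 b f + b = b - 44 b f$)
$\left(j{\left(43,-35 \right)} + 458\right) + T{\left(d,3 \right)} = \left(\left(-53 - 1032\right) + 458\right) - 47 \left(1 - 132\right) = \left(-1085 + 458\right) - -6157 = -627 + 6157 = 5530$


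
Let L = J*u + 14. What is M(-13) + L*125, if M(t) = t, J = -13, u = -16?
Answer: 27737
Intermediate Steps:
L = 222 (L = -13*(-16) + 14 = 208 + 14 = 222)
M(-13) + L*125 = -13 + 222*125 = -13 + 27750 = 27737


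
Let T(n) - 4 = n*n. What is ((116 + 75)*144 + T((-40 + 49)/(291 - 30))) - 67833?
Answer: -33913324/841 ≈ -40325.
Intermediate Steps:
T(n) = 4 + n**2 (T(n) = 4 + n*n = 4 + n**2)
((116 + 75)*144 + T((-40 + 49)/(291 - 30))) - 67833 = ((116 + 75)*144 + (4 + ((-40 + 49)/(291 - 30))**2)) - 67833 = (191*144 + (4 + (9/261)**2)) - 67833 = (27504 + (4 + (9*(1/261))**2)) - 67833 = (27504 + (4 + (1/29)**2)) - 67833 = (27504 + (4 + 1/841)) - 67833 = (27504 + 3365/841) - 67833 = 23134229/841 - 67833 = -33913324/841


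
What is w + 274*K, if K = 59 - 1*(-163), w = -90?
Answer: 60738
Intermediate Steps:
K = 222 (K = 59 + 163 = 222)
w + 274*K = -90 + 274*222 = -90 + 60828 = 60738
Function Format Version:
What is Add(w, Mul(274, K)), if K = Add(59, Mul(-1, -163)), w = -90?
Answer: 60738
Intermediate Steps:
K = 222 (K = Add(59, 163) = 222)
Add(w, Mul(274, K)) = Add(-90, Mul(274, 222)) = Add(-90, 60828) = 60738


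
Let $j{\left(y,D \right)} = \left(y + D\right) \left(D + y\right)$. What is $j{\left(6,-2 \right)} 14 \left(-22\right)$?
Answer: $-4928$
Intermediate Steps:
$j{\left(y,D \right)} = \left(D + y\right)^{2}$ ($j{\left(y,D \right)} = \left(D + y\right) \left(D + y\right) = \left(D + y\right)^{2}$)
$j{\left(6,-2 \right)} 14 \left(-22\right) = \left(-2 + 6\right)^{2} \cdot 14 \left(-22\right) = 4^{2} \cdot 14 \left(-22\right) = 16 \cdot 14 \left(-22\right) = 224 \left(-22\right) = -4928$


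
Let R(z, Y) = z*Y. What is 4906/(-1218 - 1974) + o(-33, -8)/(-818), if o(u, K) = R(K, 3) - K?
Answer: -990509/652764 ≈ -1.5174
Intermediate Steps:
R(z, Y) = Y*z
o(u, K) = 2*K (o(u, K) = 3*K - K = 2*K)
4906/(-1218 - 1974) + o(-33, -8)/(-818) = 4906/(-1218 - 1974) + (2*(-8))/(-818) = 4906/(-3192) - 16*(-1/818) = 4906*(-1/3192) + 8/409 = -2453/1596 + 8/409 = -990509/652764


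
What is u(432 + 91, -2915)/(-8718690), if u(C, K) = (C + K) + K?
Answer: 1769/2906230 ≈ 0.00060869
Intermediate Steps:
u(C, K) = C + 2*K
u(432 + 91, -2915)/(-8718690) = ((432 + 91) + 2*(-2915))/(-8718690) = (523 - 5830)*(-1/8718690) = -5307*(-1/8718690) = 1769/2906230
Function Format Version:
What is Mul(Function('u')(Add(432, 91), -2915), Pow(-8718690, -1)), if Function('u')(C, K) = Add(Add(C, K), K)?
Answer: Rational(1769, 2906230) ≈ 0.00060869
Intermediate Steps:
Function('u')(C, K) = Add(C, Mul(2, K))
Mul(Function('u')(Add(432, 91), -2915), Pow(-8718690, -1)) = Mul(Add(Add(432, 91), Mul(2, -2915)), Pow(-8718690, -1)) = Mul(Add(523, -5830), Rational(-1, 8718690)) = Mul(-5307, Rational(-1, 8718690)) = Rational(1769, 2906230)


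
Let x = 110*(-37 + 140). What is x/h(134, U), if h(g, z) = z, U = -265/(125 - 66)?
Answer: -133694/53 ≈ -2522.5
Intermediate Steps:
U = -265/59 ≈ -4.4915
x = 11330 (x = 110*103 = 11330)
x/h(134, U) = 11330/(-265/59) = 11330*(-59/265) = -133694/53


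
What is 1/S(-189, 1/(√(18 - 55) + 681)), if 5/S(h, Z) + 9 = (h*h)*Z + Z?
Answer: 2015250/231899 - 17861*I*√37/1159495 ≈ 8.6902 - 0.0937*I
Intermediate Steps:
S(h, Z) = 5/(-9 + Z + Z*h²) (S(h, Z) = 5/(-9 + ((h*h)*Z + Z)) = 5/(-9 + (h²*Z + Z)) = 5/(-9 + (Z*h² + Z)) = 5/(-9 + (Z + Z*h²)) = 5/(-9 + Z + Z*h²))
1/S(-189, 1/(√(18 - 55) + 681)) = 1/(5/(-9 + 1/(√(18 - 55) + 681) + (-189)²/(√(18 - 55) + 681))) = 1/(5/(-9 + 1/(√(-37) + 681) + 35721/(√(-37) + 681))) = 1/(5/(-9 + 1/(I*√37 + 681) + 35721/(I*√37 + 681))) = 1/(5/(-9 + 1/(681 + I*√37) + 35721/(681 + I*√37))) = 1/(5/(-9 + 35722/(681 + I*√37))) = -9/5 + 35722/(5*(681 + I*√37))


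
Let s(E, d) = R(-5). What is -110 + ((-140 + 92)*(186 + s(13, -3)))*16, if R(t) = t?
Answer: -139118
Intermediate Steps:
s(E, d) = -5
-110 + ((-140 + 92)*(186 + s(13, -3)))*16 = -110 + ((-140 + 92)*(186 - 5))*16 = -110 - 48*181*16 = -110 - 8688*16 = -110 - 139008 = -139118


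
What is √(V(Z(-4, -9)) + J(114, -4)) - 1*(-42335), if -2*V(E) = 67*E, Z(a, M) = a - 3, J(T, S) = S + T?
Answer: 42335 + √1378/2 ≈ 42354.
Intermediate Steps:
Z(a, M) = -3 + a
V(E) = -67*E/2
√(V(Z(-4, -9)) + J(114, -4)) - 1*(-42335) = √(-67*(-3 - 4)/2 + (-4 + 114)) - 1*(-42335) = √(-67/2*(-7) + 110) + 42335 = √(469/2 + 110) + 42335 = √(689/2) + 42335 = √1378/2 + 42335 = 42335 + √1378/2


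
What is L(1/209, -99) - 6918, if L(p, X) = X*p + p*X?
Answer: -131460/19 ≈ -6918.9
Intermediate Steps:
L(p, X) = 2*X*p (L(p, X) = X*p + X*p = 2*X*p)
L(1/209, -99) - 6918 = 2*(-99)/209 - 6918 = 2*(-99)*(1/209) - 6918 = -18/19 - 6918 = -131460/19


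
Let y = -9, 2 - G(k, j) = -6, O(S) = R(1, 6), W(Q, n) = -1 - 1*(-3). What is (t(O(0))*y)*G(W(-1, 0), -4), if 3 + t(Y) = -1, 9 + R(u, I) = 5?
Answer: 288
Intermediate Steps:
W(Q, n) = 2 (W(Q, n) = -1 + 3 = 2)
R(u, I) = -4 (R(u, I) = -9 + 5 = -4)
O(S) = -4
G(k, j) = 8 (G(k, j) = 2 - 1*(-6) = 2 + 6 = 8)
t(Y) = -4 (t(Y) = -3 - 1 = -4)
(t(O(0))*y)*G(W(-1, 0), -4) = -4*(-9)*8 = 36*8 = 288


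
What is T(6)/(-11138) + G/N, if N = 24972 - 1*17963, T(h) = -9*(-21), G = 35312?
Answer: 391980355/78066242 ≈ 5.0211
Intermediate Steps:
T(h) = 189
N = 7009 (N = 24972 - 17963 = 7009)
T(6)/(-11138) + G/N = 189/(-11138) + 35312/7009 = 189*(-1/11138) + 35312*(1/7009) = -189/11138 + 35312/7009 = 391980355/78066242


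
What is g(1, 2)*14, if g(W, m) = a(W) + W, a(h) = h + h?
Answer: 42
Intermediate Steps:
a(h) = 2*h
g(W, m) = 3*W (g(W, m) = 2*W + W = 3*W)
g(1, 2)*14 = (3*1)*14 = 3*14 = 42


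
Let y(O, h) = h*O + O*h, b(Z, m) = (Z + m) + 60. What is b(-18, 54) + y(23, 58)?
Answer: 2764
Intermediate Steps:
b(Z, m) = 60 + Z + m
y(O, h) = 2*O*h (y(O, h) = O*h + O*h = 2*O*h)
b(-18, 54) + y(23, 58) = (60 - 18 + 54) + 2*23*58 = 96 + 2668 = 2764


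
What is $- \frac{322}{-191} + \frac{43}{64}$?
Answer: $\frac{28821}{12224} \approx 2.3577$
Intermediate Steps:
$- \frac{322}{-191} + \frac{43}{64} = \left(-322\right) \left(- \frac{1}{191}\right) + 43 \cdot \frac{1}{64} = \frac{322}{191} + \frac{43}{64} = \frac{28821}{12224}$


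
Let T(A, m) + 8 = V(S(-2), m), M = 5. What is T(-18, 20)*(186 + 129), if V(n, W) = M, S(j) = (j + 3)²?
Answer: -945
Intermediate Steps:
S(j) = (3 + j)²
V(n, W) = 5
T(A, m) = -3 (T(A, m) = -8 + 5 = -3)
T(-18, 20)*(186 + 129) = -3*(186 + 129) = -3*315 = -945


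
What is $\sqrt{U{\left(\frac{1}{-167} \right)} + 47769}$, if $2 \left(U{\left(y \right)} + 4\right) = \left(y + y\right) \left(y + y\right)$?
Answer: $\frac{\sqrt{1332118087}}{167} \approx 218.55$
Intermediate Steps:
$U{\left(y \right)} = -4 + 2 y^{2}$ ($U{\left(y \right)} = -4 + \frac{\left(y + y\right) \left(y + y\right)}{2} = -4 + \frac{2 y 2 y}{2} = -4 + \frac{4 y^{2}}{2} = -4 + 2 y^{2}$)
$\sqrt{U{\left(\frac{1}{-167} \right)} + 47769} = \sqrt{\left(-4 + 2 \left(\frac{1}{-167}\right)^{2}\right) + 47769} = \sqrt{\left(-4 + 2 \left(- \frac{1}{167}\right)^{2}\right) + 47769} = \sqrt{\left(-4 + 2 \cdot \frac{1}{27889}\right) + 47769} = \sqrt{\left(-4 + \frac{2}{27889}\right) + 47769} = \sqrt{- \frac{111554}{27889} + 47769} = \sqrt{\frac{1332118087}{27889}} = \frac{\sqrt{1332118087}}{167}$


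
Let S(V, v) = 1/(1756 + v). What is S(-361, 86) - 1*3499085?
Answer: -6445314569/1842 ≈ -3.4991e+6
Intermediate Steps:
S(-361, 86) - 1*3499085 = 1/(1756 + 86) - 1*3499085 = 1/1842 - 3499085 = -6445314569/1842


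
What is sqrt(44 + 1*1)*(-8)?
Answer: -24*sqrt(5) ≈ -53.666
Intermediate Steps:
sqrt(44 + 1*1)*(-8) = sqrt(44 + 1)*(-8) = sqrt(45)*(-8) = (3*sqrt(5))*(-8) = -24*sqrt(5)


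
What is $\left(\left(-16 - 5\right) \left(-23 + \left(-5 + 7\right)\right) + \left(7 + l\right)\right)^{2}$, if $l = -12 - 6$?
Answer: $184900$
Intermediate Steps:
$l = -18$
$\left(\left(-16 - 5\right) \left(-23 + \left(-5 + 7\right)\right) + \left(7 + l\right)\right)^{2} = \left(\left(-16 - 5\right) \left(-23 + \left(-5 + 7\right)\right) + \left(7 - 18\right)\right)^{2} = \left(- 21 \left(-23 + 2\right) - 11\right)^{2} = \left(\left(-21\right) \left(-21\right) - 11\right)^{2} = \left(441 - 11\right)^{2} = 430^{2} = 184900$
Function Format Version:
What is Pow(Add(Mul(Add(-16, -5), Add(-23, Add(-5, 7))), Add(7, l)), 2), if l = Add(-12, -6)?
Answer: 184900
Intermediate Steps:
l = -18
Pow(Add(Mul(Add(-16, -5), Add(-23, Add(-5, 7))), Add(7, l)), 2) = Pow(Add(Mul(Add(-16, -5), Add(-23, Add(-5, 7))), Add(7, -18)), 2) = Pow(Add(Mul(-21, Add(-23, 2)), -11), 2) = Pow(Add(Mul(-21, -21), -11), 2) = Pow(Add(441, -11), 2) = Pow(430, 2) = 184900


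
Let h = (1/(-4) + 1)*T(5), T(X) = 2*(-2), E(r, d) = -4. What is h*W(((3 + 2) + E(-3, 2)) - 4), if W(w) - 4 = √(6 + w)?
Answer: -12 - 3*√3 ≈ -17.196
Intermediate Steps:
T(X) = -4
h = -3 (h = (1/(-4) + 1)*(-4) = (1*(-¼) + 1)*(-4) = (-¼ + 1)*(-4) = (¾)*(-4) = -3)
W(w) = 4 + √(6 + w)
h*W(((3 + 2) + E(-3, 2)) - 4) = -3*(4 + √(6 + (((3 + 2) - 4) - 4))) = -3*(4 + √(6 + ((5 - 4) - 4))) = -3*(4 + √(6 + (1 - 4))) = -3*(4 + √(6 - 3)) = -3*(4 + √3) = -12 - 3*√3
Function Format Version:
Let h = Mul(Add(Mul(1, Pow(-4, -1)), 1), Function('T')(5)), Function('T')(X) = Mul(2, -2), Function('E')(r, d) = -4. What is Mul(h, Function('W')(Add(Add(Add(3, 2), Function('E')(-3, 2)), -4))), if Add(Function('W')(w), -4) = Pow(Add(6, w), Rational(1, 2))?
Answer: Add(-12, Mul(-3, Pow(3, Rational(1, 2)))) ≈ -17.196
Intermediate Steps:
Function('T')(X) = -4
h = -3 (h = Mul(Add(Mul(1, Pow(-4, -1)), 1), -4) = Mul(Add(Mul(1, Rational(-1, 4)), 1), -4) = Mul(Add(Rational(-1, 4), 1), -4) = Mul(Rational(3, 4), -4) = -3)
Function('W')(w) = Add(4, Pow(Add(6, w), Rational(1, 2)))
Mul(h, Function('W')(Add(Add(Add(3, 2), Function('E')(-3, 2)), -4))) = Mul(-3, Add(4, Pow(Add(6, Add(Add(Add(3, 2), -4), -4)), Rational(1, 2)))) = Mul(-3, Add(4, Pow(Add(6, Add(Add(5, -4), -4)), Rational(1, 2)))) = Mul(-3, Add(4, Pow(Add(6, Add(1, -4)), Rational(1, 2)))) = Mul(-3, Add(4, Pow(Add(6, -3), Rational(1, 2)))) = Mul(-3, Add(4, Pow(3, Rational(1, 2)))) = Add(-12, Mul(-3, Pow(3, Rational(1, 2))))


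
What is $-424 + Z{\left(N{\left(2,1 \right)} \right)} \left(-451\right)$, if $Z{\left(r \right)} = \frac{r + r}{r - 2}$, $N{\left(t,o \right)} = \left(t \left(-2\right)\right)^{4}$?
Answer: $- \frac{169304}{127} \approx -1333.1$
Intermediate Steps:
$N{\left(t,o \right)} = 16 t^{4}$ ($N{\left(t,o \right)} = \left(- 2 t\right)^{4} = 16 t^{4}$)
$Z{\left(r \right)} = \frac{2 r}{-2 + r}$
$-424 + Z{\left(N{\left(2,1 \right)} \right)} \left(-451\right) = -424 + \frac{2 \cdot 16 \cdot 2^{4}}{-2 + 16 \cdot 2^{4}} \left(-451\right) = -424 + \frac{2 \cdot 16 \cdot 16}{-2 + 16 \cdot 16} \left(-451\right) = -424 + 2 \cdot 256 \frac{1}{-2 + 256} \left(-451\right) = -424 + 2 \cdot 256 \cdot \frac{1}{254} \left(-451\right) = -424 + \frac{256}{127} \left(-451\right) = -424 - \frac{115456}{127} = - \frac{169304}{127}$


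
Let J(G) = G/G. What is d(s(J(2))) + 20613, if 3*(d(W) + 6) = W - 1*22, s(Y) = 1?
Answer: 20600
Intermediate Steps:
J(G) = 1
d(W) = -40/3 + W/3 (d(W) = -6 + (W - 1*22)/3 = -6 + (W - 22)/3 = -6 + (-22 + W)/3 = -6 + (-22/3 + W/3) = -40/3 + W/3)
d(s(J(2))) + 20613 = (-40/3 + (⅓)*1) + 20613 = (-40/3 + ⅓) + 20613 = -13 + 20613 = 20600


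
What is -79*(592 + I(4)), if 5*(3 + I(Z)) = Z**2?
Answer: -233919/5 ≈ -46784.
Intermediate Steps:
I(Z) = -3 + Z**2/5
-79*(592 + I(4)) = -79*(592 + (-3 + (1/5)*4**2)) = -79*(592 + (-3 + (1/5)*16)) = -79*(592 + (-3 + 16/5)) = -79*(592 + 1/5) = -79*2961/5 = -233919/5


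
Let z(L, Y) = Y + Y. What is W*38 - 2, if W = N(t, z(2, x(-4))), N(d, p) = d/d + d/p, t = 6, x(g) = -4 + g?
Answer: 87/4 ≈ 21.750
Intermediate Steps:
z(L, Y) = 2*Y
N(d, p) = 1 + d/p
W = 5/8 (W = (6 + 2*(-4 - 4))/((2*(-4 - 4))) = (6 + 2*(-8))/((2*(-8))) = (6 - 16)/(-16) = -1/16*(-10) = 5/8 ≈ 0.62500)
W*38 - 2 = (5/8)*38 - 2 = 95/4 - 2 = 87/4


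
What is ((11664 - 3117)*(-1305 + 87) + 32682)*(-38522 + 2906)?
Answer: 369607319424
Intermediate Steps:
((11664 - 3117)*(-1305 + 87) + 32682)*(-38522 + 2906) = (8547*(-1218) + 32682)*(-35616) = (-10410246 + 32682)*(-35616) = -10377564*(-35616) = 369607319424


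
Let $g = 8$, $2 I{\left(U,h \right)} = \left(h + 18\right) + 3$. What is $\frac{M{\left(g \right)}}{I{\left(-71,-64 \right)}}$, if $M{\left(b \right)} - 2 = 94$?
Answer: $- \frac{192}{43} \approx -4.4651$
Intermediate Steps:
$I{\left(U,h \right)} = \frac{21}{2} + \frac{h}{2}$ ($I{\left(U,h \right)} = \frac{\left(h + 18\right) + 3}{2} = \frac{\left(18 + h\right) + 3}{2} = \frac{21 + h}{2} = \frac{21}{2} + \frac{h}{2}$)
$M{\left(b \right)} = 96$ ($M{\left(b \right)} = 2 + 94 = 96$)
$\frac{M{\left(g \right)}}{I{\left(-71,-64 \right)}} = \frac{96}{\frac{21}{2} + \frac{1}{2} \left(-64\right)} = \frac{96}{\frac{21}{2} - 32} = \frac{96}{- \frac{43}{2}} = 96 \left(- \frac{2}{43}\right) = - \frac{192}{43}$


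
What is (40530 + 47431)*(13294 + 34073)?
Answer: 4166448687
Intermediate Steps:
(40530 + 47431)*(13294 + 34073) = 87961*47367 = 4166448687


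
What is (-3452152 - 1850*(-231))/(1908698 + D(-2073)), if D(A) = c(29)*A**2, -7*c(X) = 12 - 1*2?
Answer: 10586807/14806202 ≈ 0.71502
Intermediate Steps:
c(X) = -10/7 (c(X) = -(12 - 1*2)/7 = -(12 - 2)/7 = -1/7*10 = -10/7)
D(A) = -10*A**2/7
(-3452152 - 1850*(-231))/(1908698 + D(-2073)) = (-3452152 - 1850*(-231))/(1908698 - 10/7*(-2073)**2) = (-3452152 + 427350)/(1908698 - 10/7*4297329) = -3024802/(1908698 - 42973290/7) = -3024802/(-29612404/7) = -3024802*(-7/29612404) = 10586807/14806202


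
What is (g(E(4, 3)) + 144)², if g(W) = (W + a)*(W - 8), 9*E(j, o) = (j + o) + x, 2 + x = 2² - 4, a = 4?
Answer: 79512889/6561 ≈ 12119.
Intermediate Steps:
x = -2 (x = -2 + (2² - 4) = -2 + (4 - 4) = -2 + 0 = -2)
E(j, o) = -2/9 + j/9 + o/9 (E(j, o) = ((j + o) - 2)/9 = (-2 + j + o)/9 = -2/9 + j/9 + o/9)
g(W) = (-8 + W)*(4 + W) (g(W) = (W + 4)*(W - 8) = (4 + W)*(-8 + W) = (-8 + W)*(4 + W))
(g(E(4, 3)) + 144)² = ((-32 + (-2/9 + (⅑)*4 + (⅑)*3)² - 4*(-2/9 + (⅑)*4 + (⅑)*3)) + 144)² = ((-32 + (-2/9 + 4/9 + ⅓)² - 4*(-2/9 + 4/9 + ⅓)) + 144)² = ((-32 + (5/9)² - 4*5/9) + 144)² = ((-32 + 25/81 - 20/9) + 144)² = (-2747/81 + 144)² = (8917/81)² = 79512889/6561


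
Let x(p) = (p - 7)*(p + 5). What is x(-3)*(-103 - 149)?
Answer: 5040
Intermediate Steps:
x(p) = (-7 + p)*(5 + p)
x(-3)*(-103 - 149) = (-35 + (-3)**2 - 2*(-3))*(-103 - 149) = (-35 + 9 + 6)*(-252) = -20*(-252) = 5040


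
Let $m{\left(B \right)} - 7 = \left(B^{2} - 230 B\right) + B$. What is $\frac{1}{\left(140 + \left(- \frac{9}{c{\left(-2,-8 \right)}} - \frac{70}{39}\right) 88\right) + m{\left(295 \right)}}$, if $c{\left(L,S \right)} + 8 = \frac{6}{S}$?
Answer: $\frac{1365}{26685157} \approx 5.1152 \cdot 10^{-5}$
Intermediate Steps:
$c{\left(L,S \right)} = -8 + \frac{6}{S}$
$m{\left(B \right)} = 7 + B^{2} - 229 B$ ($m{\left(B \right)} = 7 + \left(\left(B^{2} - 230 B\right) + B\right) = 7 + \left(B^{2} - 229 B\right) = 7 + B^{2} - 229 B$)
$\frac{1}{\left(140 + \left(- \frac{9}{c{\left(-2,-8 \right)}} - \frac{70}{39}\right) 88\right) + m{\left(295 \right)}} = \frac{1}{\left(140 + \left(- \frac{9}{-8 + \frac{6}{-8}} - \frac{70}{39}\right) 88\right) + \left(7 + 295^{2} - 67555\right)} = \frac{1}{\left(140 + \left(- \frac{9}{-8 + 6 \left(- \frac{1}{8}\right)} - \frac{70}{39}\right) 88\right) + \left(7 + 87025 - 67555\right)} = \frac{1}{\left(140 + \left(- \frac{9}{-8 - \frac{3}{4}} - \frac{70}{39}\right) 88\right) + 19477} = \frac{1}{\left(140 + \left(- \frac{9}{- \frac{35}{4}} - \frac{70}{39}\right) 88\right) + 19477} = \frac{1}{\left(140 + \left(\left(-9\right) \left(- \frac{4}{35}\right) - \frac{70}{39}\right) 88\right) + 19477} = \frac{1}{\left(140 + \left(\frac{36}{35} - \frac{70}{39}\right) 88\right) + 19477} = \frac{1}{\left(140 - \frac{92048}{1365}\right) + 19477} = \frac{1}{\frac{99052}{1365} + 19477} = \frac{1}{\frac{26685157}{1365}} = \frac{1365}{26685157}$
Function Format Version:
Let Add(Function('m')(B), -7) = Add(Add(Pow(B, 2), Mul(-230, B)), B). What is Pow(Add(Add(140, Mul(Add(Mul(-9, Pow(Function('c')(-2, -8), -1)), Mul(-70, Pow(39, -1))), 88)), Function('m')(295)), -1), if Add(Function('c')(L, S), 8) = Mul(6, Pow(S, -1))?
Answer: Rational(1365, 26685157) ≈ 5.1152e-5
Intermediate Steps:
Function('c')(L, S) = Add(-8, Mul(6, Pow(S, -1)))
Function('m')(B) = Add(7, Pow(B, 2), Mul(-229, B)) (Function('m')(B) = Add(7, Add(Add(Pow(B, 2), Mul(-230, B)), B)) = Add(7, Add(Pow(B, 2), Mul(-229, B))) = Add(7, Pow(B, 2), Mul(-229, B)))
Pow(Add(Add(140, Mul(Add(Mul(-9, Pow(Function('c')(-2, -8), -1)), Mul(-70, Pow(39, -1))), 88)), Function('m')(295)), -1) = Pow(Add(Add(140, Mul(Add(Mul(-9, Pow(Add(-8, Mul(6, Pow(-8, -1))), -1)), Mul(-70, Pow(39, -1))), 88)), Add(7, Pow(295, 2), Mul(-229, 295))), -1) = Pow(Add(Add(140, Mul(Add(Mul(-9, Pow(Add(-8, Mul(6, Rational(-1, 8))), -1)), Mul(-70, Rational(1, 39))), 88)), Add(7, 87025, -67555)), -1) = Pow(Add(Add(140, Mul(Add(Mul(-9, Pow(Add(-8, Rational(-3, 4)), -1)), Rational(-70, 39)), 88)), 19477), -1) = Pow(Add(Add(140, Mul(Add(Mul(-9, Pow(Rational(-35, 4), -1)), Rational(-70, 39)), 88)), 19477), -1) = Pow(Add(Add(140, Mul(Add(Mul(-9, Rational(-4, 35)), Rational(-70, 39)), 88)), 19477), -1) = Pow(Add(Add(140, Mul(Add(Rational(36, 35), Rational(-70, 39)), 88)), 19477), -1) = Pow(Add(Add(140, Mul(Rational(-1046, 1365), 88)), 19477), -1) = Pow(Add(Add(140, Rational(-92048, 1365)), 19477), -1) = Pow(Add(Rational(99052, 1365), 19477), -1) = Pow(Rational(26685157, 1365), -1) = Rational(1365, 26685157)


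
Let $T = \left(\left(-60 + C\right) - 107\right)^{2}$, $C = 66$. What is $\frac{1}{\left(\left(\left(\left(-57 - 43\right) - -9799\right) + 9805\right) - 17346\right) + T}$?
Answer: $\frac{1}{12359} \approx 8.0913 \cdot 10^{-5}$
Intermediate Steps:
$T = 10201$ ($T = \left(\left(-60 + 66\right) - 107\right)^{2} = \left(6 - 107\right)^{2} = \left(-101\right)^{2} = 10201$)
$\frac{1}{\left(\left(\left(\left(-57 - 43\right) - -9799\right) + 9805\right) - 17346\right) + T} = \frac{1}{\left(\left(\left(\left(-57 - 43\right) - -9799\right) + 9805\right) - 17346\right) + 10201} = \frac{1}{\left(\left(\left(\left(-57 - 43\right) + 9799\right) + 9805\right) - 17346\right) + 10201} = \frac{1}{\left(\left(\left(-100 + 9799\right) + 9805\right) - 17346\right) + 10201} = \frac{1}{\left(\left(9699 + 9805\right) - 17346\right) + 10201} = \frac{1}{\left(19504 - 17346\right) + 10201} = \frac{1}{2158 + 10201} = \frac{1}{12359}$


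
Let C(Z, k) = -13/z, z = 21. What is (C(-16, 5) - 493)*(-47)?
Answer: 487202/21 ≈ 23200.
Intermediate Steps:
C(Z, k) = -13/21
(C(-16, 5) - 493)*(-47) = (-13/21 - 493)*(-47) = -10366/21*(-47) = 487202/21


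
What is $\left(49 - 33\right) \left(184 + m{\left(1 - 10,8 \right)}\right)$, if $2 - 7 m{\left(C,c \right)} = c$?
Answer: $\frac{20512}{7} \approx 2930.3$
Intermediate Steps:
$m{\left(C,c \right)} = \frac{2}{7} - \frac{c}{7}$
$\left(49 - 33\right) \left(184 + m{\left(1 - 10,8 \right)}\right) = \left(49 - 33\right) \left(184 + \left(\frac{2}{7} - \frac{8}{7}\right)\right) = 16 \left(184 + \left(\frac{2}{7} - \frac{8}{7}\right)\right) = 16 \left(184 - \frac{6}{7}\right) = 16 \cdot \frac{1282}{7} = \frac{20512}{7}$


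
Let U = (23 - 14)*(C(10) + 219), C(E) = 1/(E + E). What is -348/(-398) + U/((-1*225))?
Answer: -784819/99500 ≈ -7.8876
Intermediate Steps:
C(E) = 1/(2*E)
U = 39429/20 (U = (23 - 14)*((½)/10 + 219) = 9*((½)*(⅒) + 219) = 9*(1/20 + 219) = 9*(4381/20) = 39429/20 ≈ 1971.4)
-348/(-398) + U/((-1*225)) = -348/(-398) + 39429/(20*((-1*225))) = -348*(-1/398) + (39429/20)/(-225) = 174/199 + (39429/20)*(-1/225) = 174/199 - 4381/500 = -784819/99500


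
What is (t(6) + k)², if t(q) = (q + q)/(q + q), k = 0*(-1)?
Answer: 1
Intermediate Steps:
k = 0
t(q) = 1 (t(q) = (2*q)/((2*q)) = (2*q)*(1/(2*q)) = 1)
(t(6) + k)² = (1 + 0)² = 1² = 1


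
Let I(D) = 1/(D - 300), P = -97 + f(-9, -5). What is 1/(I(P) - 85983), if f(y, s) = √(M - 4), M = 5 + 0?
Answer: -396/34049269 ≈ -1.1630e-5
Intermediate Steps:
M = 5
f(y, s) = 1 (f(y, s) = √(5 - 4) = √1 = 1)
P = -96 (P = -97 + 1 = -96)
I(D) = 1/(-300 + D)
1/(I(P) - 85983) = 1/(1/(-300 - 96) - 85983) = 1/(1/(-396) - 85983) = 1/(-1/396 - 85983) = 1/(-34049269/396) = -396/34049269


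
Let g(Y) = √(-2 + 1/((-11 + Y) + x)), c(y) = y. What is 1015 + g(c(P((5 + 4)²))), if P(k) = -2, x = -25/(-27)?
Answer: 1015 + I*√221354/326 ≈ 1015.0 + 1.4432*I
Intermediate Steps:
x = 25/27 (x = -25*(-1/27) = 25/27 ≈ 0.92593)
g(Y) = √(-2 + 1/(-272/27 + Y)) (g(Y) = √(-2 + 1/((-11 + Y) + 25/27)) = √(-2 + 1/(-272/27 + Y)))
1015 + g(c(P((5 + 4)²))) = 1015 + √((571 - 54*(-2))/(-272 + 27*(-2))) = 1015 + √((571 + 108)/(-272 - 54)) = 1015 + √(679/(-326)) = 1015 + √(-1/326*679) = 1015 + √(-679/326) = 1015 + I*√221354/326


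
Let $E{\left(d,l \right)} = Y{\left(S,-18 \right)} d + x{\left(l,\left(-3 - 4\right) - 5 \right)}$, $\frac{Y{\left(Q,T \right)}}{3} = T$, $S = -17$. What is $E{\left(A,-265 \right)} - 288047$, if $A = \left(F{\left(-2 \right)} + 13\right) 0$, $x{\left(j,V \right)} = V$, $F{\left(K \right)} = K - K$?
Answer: $-288059$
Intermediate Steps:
$F{\left(K \right)} = 0$
$Y{\left(Q,T \right)} = 3 T$
$A = 0$ ($A = \left(0 + 13\right) 0 = 13 \cdot 0 = 0$)
$E{\left(d,l \right)} = -12 - 54 d$ ($E{\left(d,l \right)} = 3 \left(-18\right) d - 12 = - 54 d - 12 = -12 - 54 d$)
$E{\left(A,-265 \right)} - 288047 = \left(-12 - 0\right) - 288047 = \left(-12 + 0\right) - 288047 = -12 - 288047 = -288059$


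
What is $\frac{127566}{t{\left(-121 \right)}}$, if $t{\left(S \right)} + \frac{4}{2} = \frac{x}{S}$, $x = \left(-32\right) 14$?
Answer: $\frac{7717743}{103} \approx 74930.0$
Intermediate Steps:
$x = -448$
$t{\left(S \right)} = -2 - \frac{448}{S}$
$\frac{127566}{t{\left(-121 \right)}} = \frac{127566}{-2 - \frac{448}{-121}} = \frac{127566}{-2 - - \frac{448}{121}} = \frac{127566}{-2 + \frac{448}{121}} = \frac{127566}{\frac{206}{121}} = 127566 \cdot \frac{121}{206} = \frac{7717743}{103}$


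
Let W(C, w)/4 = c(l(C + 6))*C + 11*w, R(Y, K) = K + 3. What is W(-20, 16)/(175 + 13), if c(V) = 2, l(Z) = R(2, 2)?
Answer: 136/47 ≈ 2.8936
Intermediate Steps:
R(Y, K) = 3 + K
l(Z) = 5 (l(Z) = 3 + 2 = 5)
W(C, w) = 8*C + 44*w (W(C, w) = 4*(2*C + 11*w) = 8*C + 44*w)
W(-20, 16)/(175 + 13) = (8*(-20) + 44*16)/(175 + 13) = (-160 + 704)/188 = 544*(1/188) = 136/47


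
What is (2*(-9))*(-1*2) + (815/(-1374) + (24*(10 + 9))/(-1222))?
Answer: 29411267/839514 ≈ 35.034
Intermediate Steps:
(2*(-9))*(-1*2) + (815/(-1374) + (24*(10 + 9))/(-1222)) = -18*(-2) + (815*(-1/1374) + (24*19)*(-1/1222)) = 36 + (-815/1374 + 456*(-1/1222)) = 36 + (-815/1374 - 228/611) = 36 - 811237/839514 = 29411267/839514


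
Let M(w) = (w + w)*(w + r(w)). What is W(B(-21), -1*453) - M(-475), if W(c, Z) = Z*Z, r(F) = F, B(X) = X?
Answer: -697291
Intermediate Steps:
W(c, Z) = Z**2
M(w) = 4*w**2 (M(w) = (w + w)*(w + w) = (2*w)*(2*w) = 4*w**2)
W(B(-21), -1*453) - M(-475) = (-1*453)**2 - 4*(-475)**2 = (-453)**2 - 4*225625 = 205209 - 1*902500 = 205209 - 902500 = -697291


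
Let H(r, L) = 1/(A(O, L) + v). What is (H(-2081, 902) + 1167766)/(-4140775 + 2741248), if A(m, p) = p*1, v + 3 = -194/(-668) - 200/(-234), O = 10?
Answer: -1785964617968/2140416574479 ≈ -0.83440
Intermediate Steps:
v = -72485/39078 (v = -3 + (-194/(-668) - 200/(-234)) = -3 + (-194*(-1/668) - 200*(-1/234)) = -3 + (97/334 + 100/117) = -3 + 44749/39078 = -72485/39078 ≈ -1.8549)
A(m, p) = p
H(r, L) = 1/(-72485/39078 + L) (H(r, L) = 1/(L - 72485/39078) = 1/(-72485/39078 + L))
(H(-2081, 902) + 1167766)/(-4140775 + 2741248) = (39078/(-72485 + 39078*902) + 1167766)/(-4140775 + 2741248) = (39078/(-72485 + 35248356) + 1167766)/(-1399527) = (39078/35175871 + 1167766)*(-1/1399527) = (41077186213264/35175871)*(-1/1399527) = -1785964617968/2140416574479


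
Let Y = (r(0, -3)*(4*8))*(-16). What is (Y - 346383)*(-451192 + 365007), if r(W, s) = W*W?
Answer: 29853018855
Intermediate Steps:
r(W, s) = W²
Y = 0 (Y = (0²*(4*8))*(-16) = (0*32)*(-16) = 0*(-16) = 0)
(Y - 346383)*(-451192 + 365007) = (0 - 346383)*(-451192 + 365007) = -346383*(-86185) = 29853018855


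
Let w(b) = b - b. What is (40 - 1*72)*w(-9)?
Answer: 0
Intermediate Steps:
w(b) = 0
(40 - 1*72)*w(-9) = (40 - 1*72)*0 = (40 - 72)*0 = -32*0 = 0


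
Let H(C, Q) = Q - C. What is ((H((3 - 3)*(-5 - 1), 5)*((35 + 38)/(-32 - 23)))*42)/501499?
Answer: -3066/5516489 ≈ -0.00055579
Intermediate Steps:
((H((3 - 3)*(-5 - 1), 5)*((35 + 38)/(-32 - 23)))*42)/501499 = (((5 - (3 - 3)*(-5 - 1))*((35 + 38)/(-32 - 23)))*42)/501499 = (((5 - 0*(-6))*(73/(-55)))*42)*(1/501499) = (((5 - 1*0)*(73*(-1/55)))*42)*(1/501499) = (((5 + 0)*(-73/55))*42)*(1/501499) = ((5*(-73/55))*42)*(1/501499) = -73/11*42*(1/501499) = -3066/11*1/501499 = -3066/5516489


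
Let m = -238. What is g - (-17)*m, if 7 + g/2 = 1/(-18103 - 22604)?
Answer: -165270422/40707 ≈ -4060.0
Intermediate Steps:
g = -569900/40707 (g = -14 + 2/(-18103 - 22604) = -14 + 2/(-40707) = -14 + 2*(-1/40707) = -14 - 2/40707 = -569900/40707 ≈ -14.000)
g - (-17)*m = -569900/40707 - (-17)*(-238) = -569900/40707 - 1*4046 = -569900/40707 - 4046 = -165270422/40707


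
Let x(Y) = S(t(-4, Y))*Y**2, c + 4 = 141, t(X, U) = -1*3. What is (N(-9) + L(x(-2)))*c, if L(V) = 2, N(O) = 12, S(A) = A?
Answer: 1918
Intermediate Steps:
t(X, U) = -3
c = 137 (c = -4 + 141 = 137)
x(Y) = -3*Y**2
(N(-9) + L(x(-2)))*c = (12 + 2)*137 = 14*137 = 1918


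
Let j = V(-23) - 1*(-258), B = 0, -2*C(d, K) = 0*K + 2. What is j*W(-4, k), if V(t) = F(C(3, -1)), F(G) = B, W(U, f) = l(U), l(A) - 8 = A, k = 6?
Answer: 1032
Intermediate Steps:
l(A) = 8 + A
C(d, K) = -1 (C(d, K) = -(0*K + 2)/2 = -(0 + 2)/2 = -½*2 = -1)
W(U, f) = 8 + U
F(G) = 0
V(t) = 0
j = 258 (j = 0 - 1*(-258) = 0 + 258 = 258)
j*W(-4, k) = 258*(8 - 4) = 258*4 = 1032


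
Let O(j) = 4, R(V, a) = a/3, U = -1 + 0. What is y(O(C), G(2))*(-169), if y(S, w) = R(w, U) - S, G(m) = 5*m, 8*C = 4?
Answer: 2197/3 ≈ 732.33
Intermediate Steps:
C = ½ (C = (⅛)*4 = ½ ≈ 0.50000)
U = -1
R(V, a) = a/3 (R(V, a) = a*(⅓) = a/3)
y(S, w) = -⅓ - S (y(S, w) = (⅓)*(-1) - S = -⅓ - S)
y(O(C), G(2))*(-169) = (-⅓ - 1*4)*(-169) = (-⅓ - 4)*(-169) = -13/3*(-169) = 2197/3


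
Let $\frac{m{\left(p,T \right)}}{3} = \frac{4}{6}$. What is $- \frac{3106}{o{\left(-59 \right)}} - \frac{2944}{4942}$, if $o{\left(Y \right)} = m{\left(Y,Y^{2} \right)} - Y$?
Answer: $- \frac{7764718}{150731} \approx -51.514$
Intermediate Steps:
$m{\left(p,T \right)} = 2$ ($m{\left(p,T \right)} = 3 \cdot \frac{4}{6} = 3 \cdot 4 \cdot \frac{1}{6} = 3 \cdot \frac{2}{3} = 2$)
$o{\left(Y \right)} = 2 - Y$
$- \frac{3106}{o{\left(-59 \right)}} - \frac{2944}{4942} = - \frac{3106}{2 - -59} - \frac{2944}{4942} = - \frac{3106}{2 + 59} - \frac{1472}{2471} = - \frac{3106}{61} - \frac{1472}{2471} = - \frac{7764718}{150731}$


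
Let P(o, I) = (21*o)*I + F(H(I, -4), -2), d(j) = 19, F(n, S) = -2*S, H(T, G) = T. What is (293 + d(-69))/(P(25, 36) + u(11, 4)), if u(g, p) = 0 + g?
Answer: 8/485 ≈ 0.016495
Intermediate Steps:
u(g, p) = g
P(o, I) = 4 + 21*I*o (P(o, I) = (21*o)*I - 2*(-2) = 21*I*o + 4 = 4 + 21*I*o)
(293 + d(-69))/(P(25, 36) + u(11, 4)) = (293 + 19)/((4 + 21*36*25) + 11) = 312/((4 + 18900) + 11) = 312/(18904 + 11) = 312/18915 = 312*(1/18915) = 8/485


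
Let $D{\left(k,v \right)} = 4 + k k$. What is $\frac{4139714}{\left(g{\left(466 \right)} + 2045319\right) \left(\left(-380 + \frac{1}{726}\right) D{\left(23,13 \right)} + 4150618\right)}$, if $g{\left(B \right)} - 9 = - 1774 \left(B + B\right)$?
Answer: $\frac{751358091}{280869242726390} \approx 2.6751 \cdot 10^{-6}$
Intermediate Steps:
$g{\left(B \right)} = 9 - 3548 B$ ($g{\left(B \right)} = 9 - 1774 \left(B + B\right) = 9 - 1774 \cdot 2 B = 9 - 3548 B$)
$D{\left(k,v \right)} = 4 + k^{2}$
$\frac{4139714}{\left(g{\left(466 \right)} + 2045319\right) \left(\left(-380 + \frac{1}{726}\right) D{\left(23,13 \right)} + 4150618\right)} = \frac{4139714}{\left(\left(9 - 1653368\right) + 2045319\right) \left(\left(-380 + \frac{1}{726}\right) \left(4 + 23^{2}\right) + 4150618\right)} = \frac{4139714}{\left(\left(9 - 1653368\right) + 2045319\right) \left(\left(-380 + \frac{1}{726}\right) \left(4 + 529\right) + 4150618\right)} = \frac{4139714}{\left(-1653359 + 2045319\right) \left(\left(- \frac{275879}{726}\right) 533 + 4150618\right)} = \frac{4139714}{391960 \left(- \frac{147043507}{726} + 4150618\right)} = \frac{4139714}{391960 \cdot \frac{2866305161}{726}} = \frac{4139714}{\frac{561738485452780}{363}} = 4139714 \cdot \frac{363}{561738485452780} = \frac{751358091}{280869242726390}$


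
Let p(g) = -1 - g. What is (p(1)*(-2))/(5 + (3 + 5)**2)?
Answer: 4/69 ≈ 0.057971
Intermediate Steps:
(p(1)*(-2))/(5 + (3 + 5)**2) = ((-1 - 1*1)*(-2))/(5 + (3 + 5)**2) = ((-1 - 1)*(-2))/(5 + 8**2) = (-2*(-2))/(5 + 64) = 4/69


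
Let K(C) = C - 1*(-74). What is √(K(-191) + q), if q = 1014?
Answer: √897 ≈ 29.950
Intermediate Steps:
K(C) = 74 + C (K(C) = C + 74 = 74 + C)
√(K(-191) + q) = √((74 - 191) + 1014) = √(-117 + 1014) = √897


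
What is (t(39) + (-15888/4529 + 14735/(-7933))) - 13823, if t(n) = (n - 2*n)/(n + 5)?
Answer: -21862062793843/1580856508 ≈ -13829.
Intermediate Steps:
t(n) = -n/(5 + n) (t(n) = (-n)/(5 + n) = -n/(5 + n))
(t(39) + (-15888/4529 + 14735/(-7933))) - 13823 = (-1*39/(5 + 39) + (-15888/4529 + 14735/(-7933))) - 13823 = (-1*39/44 + (-15888*1/4529 + 14735*(-1/7933))) - 13823 = (-1*39*1/44 + (-15888/4529 - 14735/7933)) - 13823 = (-39/44 - 192774319/35928557) - 13823 = -9883283759/1580856508 - 13823 = -21862062793843/1580856508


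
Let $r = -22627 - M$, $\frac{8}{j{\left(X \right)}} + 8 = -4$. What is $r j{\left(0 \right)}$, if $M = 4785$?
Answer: $\frac{54824}{3} \approx 18275.0$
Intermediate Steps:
$j{\left(X \right)} = - \frac{2}{3}$ ($j{\left(X \right)} = \frac{8}{-8 - 4} = \frac{8}{-12} = 8 \left(- \frac{1}{12}\right) = - \frac{2}{3}$)
$r = -27412$ ($r = -22627 - 4785 = -27412$)
$r j{\left(0 \right)} = \left(-27412\right) \left(- \frac{2}{3}\right) = \frac{54824}{3}$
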